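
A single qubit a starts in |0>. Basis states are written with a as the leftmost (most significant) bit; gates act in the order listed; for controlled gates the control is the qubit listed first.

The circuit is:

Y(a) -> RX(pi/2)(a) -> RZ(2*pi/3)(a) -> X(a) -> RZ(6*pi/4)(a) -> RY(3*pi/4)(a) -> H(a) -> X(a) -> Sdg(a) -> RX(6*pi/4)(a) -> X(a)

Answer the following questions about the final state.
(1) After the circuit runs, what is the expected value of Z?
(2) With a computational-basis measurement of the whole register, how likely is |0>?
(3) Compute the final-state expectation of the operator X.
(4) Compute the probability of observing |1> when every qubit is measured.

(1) The observable Z averages to sqrt(2)/4.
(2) A full measurement returns |0> with probability sqrt(2)/8 + 1/2.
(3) In the final state, X has expectation sqrt(3)/2.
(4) Outcome |1> occurs with probability 1/2 - sqrt(2)/8.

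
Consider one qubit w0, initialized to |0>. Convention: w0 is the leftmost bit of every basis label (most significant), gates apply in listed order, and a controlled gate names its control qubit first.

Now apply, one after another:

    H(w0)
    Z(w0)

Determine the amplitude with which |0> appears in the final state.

|0> carries amplitude sqrt(2)/2 in the final state.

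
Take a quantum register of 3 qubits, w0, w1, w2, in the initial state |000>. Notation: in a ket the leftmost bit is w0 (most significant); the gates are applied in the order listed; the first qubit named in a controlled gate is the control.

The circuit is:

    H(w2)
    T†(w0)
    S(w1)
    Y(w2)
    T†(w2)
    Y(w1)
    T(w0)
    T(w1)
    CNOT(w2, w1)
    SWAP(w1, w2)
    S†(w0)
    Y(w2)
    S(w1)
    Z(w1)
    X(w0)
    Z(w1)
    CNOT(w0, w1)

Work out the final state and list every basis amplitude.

The resulting statevector has amplitude sqrt(2)/2 on |101>, -sqrt(2)*exp(3*I*pi/4)/2 on |110>, and 0 on every other basis state.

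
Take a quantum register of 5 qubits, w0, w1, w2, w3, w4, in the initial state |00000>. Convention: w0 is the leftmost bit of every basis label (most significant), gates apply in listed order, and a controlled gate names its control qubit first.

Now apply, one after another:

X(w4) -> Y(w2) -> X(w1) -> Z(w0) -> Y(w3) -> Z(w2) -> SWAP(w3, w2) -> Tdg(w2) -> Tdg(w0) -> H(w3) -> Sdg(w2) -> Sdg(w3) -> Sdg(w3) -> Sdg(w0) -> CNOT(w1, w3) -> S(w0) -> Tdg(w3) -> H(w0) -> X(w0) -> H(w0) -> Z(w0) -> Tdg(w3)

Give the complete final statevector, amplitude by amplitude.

The final amplitudes are -sqrt(2)*exp(I*pi/4)/2 on |01101>, sqrt(2)*exp(3*I*pi/4)/2 on |01111>, and 0 on every other basis state. Key observation: the block from step 18 through step 21 cancels to the identity and can be dropped.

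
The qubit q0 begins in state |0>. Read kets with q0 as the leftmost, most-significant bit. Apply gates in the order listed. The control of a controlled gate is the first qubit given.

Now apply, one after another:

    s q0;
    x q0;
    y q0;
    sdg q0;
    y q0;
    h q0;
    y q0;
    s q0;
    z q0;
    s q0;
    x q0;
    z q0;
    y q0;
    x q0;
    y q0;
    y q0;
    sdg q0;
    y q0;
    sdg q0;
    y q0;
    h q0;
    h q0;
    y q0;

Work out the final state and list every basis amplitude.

The resulting statevector has amplitude sqrt(2)/2 on |0>, -sqrt(2)/2 on |1>.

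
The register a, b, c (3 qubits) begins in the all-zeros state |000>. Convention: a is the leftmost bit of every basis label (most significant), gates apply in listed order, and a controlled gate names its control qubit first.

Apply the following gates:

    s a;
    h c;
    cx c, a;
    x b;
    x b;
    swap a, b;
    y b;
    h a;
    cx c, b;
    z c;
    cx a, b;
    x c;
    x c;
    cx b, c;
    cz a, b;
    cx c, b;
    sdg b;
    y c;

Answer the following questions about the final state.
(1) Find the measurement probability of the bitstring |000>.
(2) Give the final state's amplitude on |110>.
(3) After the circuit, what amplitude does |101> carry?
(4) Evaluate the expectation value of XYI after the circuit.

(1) The probability of measuring |000> is 1/4.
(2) The amplitude on |110> is -I/2.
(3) |101> carries amplitude -1/2 in the final state.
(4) The observable XYI averages to -1.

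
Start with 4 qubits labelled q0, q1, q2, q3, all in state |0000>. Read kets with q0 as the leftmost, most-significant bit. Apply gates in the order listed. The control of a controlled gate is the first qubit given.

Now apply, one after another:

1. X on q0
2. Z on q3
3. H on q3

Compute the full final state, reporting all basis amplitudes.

The resulting statevector has amplitude sqrt(2)/2 on |1000>, sqrt(2)/2 on |1001>, and 0 on every other basis state.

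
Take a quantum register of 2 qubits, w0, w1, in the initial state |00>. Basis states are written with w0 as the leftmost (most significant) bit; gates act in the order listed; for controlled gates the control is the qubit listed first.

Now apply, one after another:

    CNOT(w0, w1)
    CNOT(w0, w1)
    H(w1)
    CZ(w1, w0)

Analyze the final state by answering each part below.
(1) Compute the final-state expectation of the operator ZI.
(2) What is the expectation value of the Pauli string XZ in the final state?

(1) In the final state, ZI has expectation 1. Key observation: the block from step 1 through step 2 cancels to the identity and can be dropped.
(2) In the final state, XZ has expectation 0.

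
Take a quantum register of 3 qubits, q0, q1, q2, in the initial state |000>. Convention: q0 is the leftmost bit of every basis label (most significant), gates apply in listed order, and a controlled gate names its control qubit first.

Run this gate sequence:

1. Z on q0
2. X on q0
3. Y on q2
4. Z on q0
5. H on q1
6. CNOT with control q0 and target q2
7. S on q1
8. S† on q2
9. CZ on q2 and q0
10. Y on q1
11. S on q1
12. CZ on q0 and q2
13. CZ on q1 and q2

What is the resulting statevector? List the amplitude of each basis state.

The final amplitudes are -sqrt(2)*I/2 on |100>, sqrt(2)*I/2 on |110>, and 0 on every other basis state.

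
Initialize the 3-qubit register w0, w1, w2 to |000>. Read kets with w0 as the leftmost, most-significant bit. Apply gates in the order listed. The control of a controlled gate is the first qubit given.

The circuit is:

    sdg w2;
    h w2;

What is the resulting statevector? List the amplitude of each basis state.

After the circuit, the state carries amplitude sqrt(2)/2 on |000>, sqrt(2)/2 on |001>, and 0 on every other basis state.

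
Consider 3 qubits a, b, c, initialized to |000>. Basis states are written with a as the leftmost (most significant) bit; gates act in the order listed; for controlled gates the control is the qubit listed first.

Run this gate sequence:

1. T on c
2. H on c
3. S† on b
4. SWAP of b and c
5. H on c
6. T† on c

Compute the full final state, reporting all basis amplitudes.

The final amplitudes are 1/2 on |000>, -exp(3*I*pi/4)/2 on |001>, 1/2 on |010>, -exp(3*I*pi/4)/2 on |011>, 0 on |100>, 0 on |101>, 0 on |110>, 0 on |111>.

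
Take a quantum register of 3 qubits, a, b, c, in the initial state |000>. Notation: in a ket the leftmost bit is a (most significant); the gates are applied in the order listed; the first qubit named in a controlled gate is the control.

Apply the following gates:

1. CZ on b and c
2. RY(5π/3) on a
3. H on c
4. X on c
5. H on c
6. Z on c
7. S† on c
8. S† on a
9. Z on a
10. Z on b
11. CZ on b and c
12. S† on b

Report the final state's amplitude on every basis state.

After the circuit, the state carries amplitude -sqrt(3)/2 on |000>, I/2 on |100>, and 0 on every other basis state. Key observation: gates 3-6 undo each other exactly, leaving only the rest of the circuit to track.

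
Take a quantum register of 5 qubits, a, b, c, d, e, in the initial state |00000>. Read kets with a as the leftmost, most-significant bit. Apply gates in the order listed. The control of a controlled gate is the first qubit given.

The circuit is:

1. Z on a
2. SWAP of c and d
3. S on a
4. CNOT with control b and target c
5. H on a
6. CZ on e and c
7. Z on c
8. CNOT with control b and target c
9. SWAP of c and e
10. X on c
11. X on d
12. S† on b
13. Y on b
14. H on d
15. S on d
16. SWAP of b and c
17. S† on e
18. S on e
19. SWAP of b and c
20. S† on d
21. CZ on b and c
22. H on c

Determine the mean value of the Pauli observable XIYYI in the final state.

The observable XIYYI averages to 0. Key observation: steps 15-20 multiply out to the identity, so the circuit reduces to the remaining gates.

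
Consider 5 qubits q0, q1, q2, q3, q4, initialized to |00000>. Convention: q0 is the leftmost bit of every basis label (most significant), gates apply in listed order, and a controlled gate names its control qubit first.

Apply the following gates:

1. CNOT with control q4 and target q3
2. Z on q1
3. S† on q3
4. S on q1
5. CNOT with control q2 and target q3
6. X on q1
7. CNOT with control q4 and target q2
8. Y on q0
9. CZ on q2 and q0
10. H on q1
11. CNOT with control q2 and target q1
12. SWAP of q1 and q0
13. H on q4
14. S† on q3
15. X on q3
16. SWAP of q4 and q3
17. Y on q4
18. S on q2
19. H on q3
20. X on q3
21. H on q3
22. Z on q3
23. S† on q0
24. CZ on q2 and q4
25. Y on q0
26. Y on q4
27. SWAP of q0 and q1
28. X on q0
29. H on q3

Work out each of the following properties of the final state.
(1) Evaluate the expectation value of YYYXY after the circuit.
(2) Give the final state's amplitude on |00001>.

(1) The expectation value of YYYXY is 0. Key observation: steps 19-22 multiply out to the identity, so the circuit reduces to the remaining gates.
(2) The final state's coefficient on |00001> equals sqrt(2)*I/2.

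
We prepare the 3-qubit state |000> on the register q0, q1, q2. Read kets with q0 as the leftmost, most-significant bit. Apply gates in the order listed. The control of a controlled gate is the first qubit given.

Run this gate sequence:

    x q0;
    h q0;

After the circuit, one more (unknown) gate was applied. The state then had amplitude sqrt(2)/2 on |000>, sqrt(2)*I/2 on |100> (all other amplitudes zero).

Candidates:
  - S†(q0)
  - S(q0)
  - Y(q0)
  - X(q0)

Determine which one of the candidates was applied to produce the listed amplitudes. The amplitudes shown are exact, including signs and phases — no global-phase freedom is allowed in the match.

The applied gate was S†(q0).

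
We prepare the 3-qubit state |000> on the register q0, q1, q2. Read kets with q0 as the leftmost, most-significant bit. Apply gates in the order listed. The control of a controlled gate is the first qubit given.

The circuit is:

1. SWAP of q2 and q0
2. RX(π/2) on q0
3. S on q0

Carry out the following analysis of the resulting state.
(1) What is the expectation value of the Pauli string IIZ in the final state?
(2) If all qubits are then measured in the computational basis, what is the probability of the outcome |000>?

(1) The expectation value of IIZ is 1.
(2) The probability of measuring |000> is 1/2.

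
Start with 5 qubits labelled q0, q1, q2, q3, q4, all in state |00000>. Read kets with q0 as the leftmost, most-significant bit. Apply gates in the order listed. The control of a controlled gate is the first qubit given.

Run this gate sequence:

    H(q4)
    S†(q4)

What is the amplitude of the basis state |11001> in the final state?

|11001> carries amplitude 0 in the final state.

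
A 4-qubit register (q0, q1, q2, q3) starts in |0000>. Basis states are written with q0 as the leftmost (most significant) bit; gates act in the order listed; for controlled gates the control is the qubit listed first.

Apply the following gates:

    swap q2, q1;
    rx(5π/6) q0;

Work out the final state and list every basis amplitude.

The final amplitudes are -sqrt(2)/4 + sqrt(6)/4 on |0000>, I*(-sqrt(6) - sqrt(2))/4 on |1000>, and 0 on every other basis state.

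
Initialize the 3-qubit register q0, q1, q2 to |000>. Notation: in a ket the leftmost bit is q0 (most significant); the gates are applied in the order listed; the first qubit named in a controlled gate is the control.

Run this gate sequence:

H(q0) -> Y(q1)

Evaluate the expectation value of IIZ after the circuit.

The expectation value of IIZ is 1.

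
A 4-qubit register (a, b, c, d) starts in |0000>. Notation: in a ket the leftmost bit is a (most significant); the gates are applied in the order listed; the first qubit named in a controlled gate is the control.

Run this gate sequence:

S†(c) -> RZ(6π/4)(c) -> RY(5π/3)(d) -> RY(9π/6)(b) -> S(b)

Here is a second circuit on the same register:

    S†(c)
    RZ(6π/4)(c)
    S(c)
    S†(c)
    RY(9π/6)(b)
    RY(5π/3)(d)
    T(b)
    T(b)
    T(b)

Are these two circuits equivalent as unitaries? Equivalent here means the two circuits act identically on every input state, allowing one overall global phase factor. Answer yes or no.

No, they are not equivalent — no single phase factor reconciles the two unitaries.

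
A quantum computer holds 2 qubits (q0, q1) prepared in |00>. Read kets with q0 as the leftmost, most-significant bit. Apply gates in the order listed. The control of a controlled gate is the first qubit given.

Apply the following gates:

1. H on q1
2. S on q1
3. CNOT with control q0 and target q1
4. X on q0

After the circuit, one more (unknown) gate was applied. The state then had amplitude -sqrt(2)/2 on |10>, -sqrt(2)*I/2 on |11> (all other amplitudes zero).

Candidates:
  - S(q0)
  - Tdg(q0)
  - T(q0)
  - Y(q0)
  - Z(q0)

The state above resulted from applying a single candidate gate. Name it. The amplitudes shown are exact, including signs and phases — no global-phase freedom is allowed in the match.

The unique candidate consistent with the amplitudes is Z(q0).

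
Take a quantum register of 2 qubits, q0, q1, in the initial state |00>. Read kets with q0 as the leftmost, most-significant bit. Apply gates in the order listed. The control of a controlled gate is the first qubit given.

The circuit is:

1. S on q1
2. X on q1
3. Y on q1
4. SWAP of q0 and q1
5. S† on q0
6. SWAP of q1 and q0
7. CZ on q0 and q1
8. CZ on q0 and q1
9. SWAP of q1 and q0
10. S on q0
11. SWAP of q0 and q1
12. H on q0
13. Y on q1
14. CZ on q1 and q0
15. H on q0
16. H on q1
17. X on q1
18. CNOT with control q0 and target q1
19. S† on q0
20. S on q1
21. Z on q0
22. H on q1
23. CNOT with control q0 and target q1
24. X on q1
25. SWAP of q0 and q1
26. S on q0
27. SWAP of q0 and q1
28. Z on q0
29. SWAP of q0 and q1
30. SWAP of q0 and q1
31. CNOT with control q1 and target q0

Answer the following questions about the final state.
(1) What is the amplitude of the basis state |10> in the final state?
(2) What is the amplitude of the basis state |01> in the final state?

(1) The amplitude on |10> is -1/2 - I/2. Key observation: steps 4-11 multiply out to the identity, so the circuit reduces to the remaining gates.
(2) |01> carries amplitude 1/2 + I/2 in the final state.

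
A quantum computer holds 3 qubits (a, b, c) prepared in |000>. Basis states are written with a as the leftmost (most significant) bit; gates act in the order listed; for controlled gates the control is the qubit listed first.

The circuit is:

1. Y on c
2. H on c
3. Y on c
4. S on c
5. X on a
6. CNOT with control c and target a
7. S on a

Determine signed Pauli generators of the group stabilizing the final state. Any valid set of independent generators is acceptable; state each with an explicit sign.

The final state is stabilized by the group generated by +XIX, -ZIZ, +IZI; other independent generating sets are equally valid.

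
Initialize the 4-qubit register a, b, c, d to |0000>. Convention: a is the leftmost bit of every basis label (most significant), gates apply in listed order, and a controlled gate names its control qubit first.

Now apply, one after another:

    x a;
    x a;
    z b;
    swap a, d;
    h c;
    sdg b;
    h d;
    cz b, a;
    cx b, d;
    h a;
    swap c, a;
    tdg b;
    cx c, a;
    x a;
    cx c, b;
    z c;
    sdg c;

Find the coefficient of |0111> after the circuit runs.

|0111> carries amplitude sqrt(2)*I/4 in the final state.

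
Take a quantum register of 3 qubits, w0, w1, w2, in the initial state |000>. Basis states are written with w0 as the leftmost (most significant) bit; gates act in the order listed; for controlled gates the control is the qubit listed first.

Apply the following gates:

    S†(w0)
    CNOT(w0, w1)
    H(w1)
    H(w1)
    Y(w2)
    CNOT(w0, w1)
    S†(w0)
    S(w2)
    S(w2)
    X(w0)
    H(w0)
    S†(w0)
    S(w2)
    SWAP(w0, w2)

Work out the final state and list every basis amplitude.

After the circuit, the state carries amplitude sqrt(2)/2 on |100>, sqrt(2)*I/2 on |101>, and 0 on every other basis state. Key observation: gates 3-4 undo each other exactly, leaving only the rest of the circuit to track.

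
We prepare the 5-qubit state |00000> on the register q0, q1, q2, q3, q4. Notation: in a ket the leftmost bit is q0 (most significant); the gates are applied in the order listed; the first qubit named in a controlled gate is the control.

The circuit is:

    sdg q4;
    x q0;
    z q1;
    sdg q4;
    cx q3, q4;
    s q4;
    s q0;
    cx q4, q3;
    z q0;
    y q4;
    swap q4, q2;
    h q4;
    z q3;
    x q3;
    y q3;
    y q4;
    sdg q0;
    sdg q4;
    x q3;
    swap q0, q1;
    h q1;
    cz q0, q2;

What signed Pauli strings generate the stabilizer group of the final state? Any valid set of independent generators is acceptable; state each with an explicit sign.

One valid set of independent stabilizer generators is -IXIII, +IIIIY, +ZIIII, -IIZII, -IIIZI (any independent generating set of the same group is equally correct).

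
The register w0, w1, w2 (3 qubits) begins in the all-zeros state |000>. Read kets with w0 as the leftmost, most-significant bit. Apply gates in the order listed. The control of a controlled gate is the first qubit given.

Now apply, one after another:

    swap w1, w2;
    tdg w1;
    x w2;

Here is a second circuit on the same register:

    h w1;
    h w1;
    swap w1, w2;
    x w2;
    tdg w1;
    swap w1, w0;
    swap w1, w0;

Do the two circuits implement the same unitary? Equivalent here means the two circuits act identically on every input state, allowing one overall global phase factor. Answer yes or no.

Yes — the two circuits implement the same unitary up to a global phase.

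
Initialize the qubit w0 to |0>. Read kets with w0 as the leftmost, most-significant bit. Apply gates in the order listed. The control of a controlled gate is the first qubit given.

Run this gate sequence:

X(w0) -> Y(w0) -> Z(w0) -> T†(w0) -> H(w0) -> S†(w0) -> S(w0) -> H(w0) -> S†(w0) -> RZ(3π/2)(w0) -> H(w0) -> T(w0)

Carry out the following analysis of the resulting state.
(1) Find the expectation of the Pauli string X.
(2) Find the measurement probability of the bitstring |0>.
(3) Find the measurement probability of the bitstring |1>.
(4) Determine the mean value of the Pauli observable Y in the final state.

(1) In the final state, X has expectation sqrt(2)/2.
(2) Outcome |0> occurs with probability 1/2.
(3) Outcome |1> occurs with probability 1/2.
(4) The observable Y averages to sqrt(2)/2.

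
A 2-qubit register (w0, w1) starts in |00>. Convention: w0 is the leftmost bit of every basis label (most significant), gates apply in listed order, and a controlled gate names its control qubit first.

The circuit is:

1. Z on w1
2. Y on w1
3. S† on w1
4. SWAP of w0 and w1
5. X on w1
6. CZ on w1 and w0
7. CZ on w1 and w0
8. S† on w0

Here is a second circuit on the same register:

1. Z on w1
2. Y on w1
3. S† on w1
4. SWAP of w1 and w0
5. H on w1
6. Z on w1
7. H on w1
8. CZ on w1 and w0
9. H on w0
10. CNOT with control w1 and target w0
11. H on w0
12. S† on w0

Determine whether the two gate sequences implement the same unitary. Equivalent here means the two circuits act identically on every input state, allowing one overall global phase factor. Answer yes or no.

Yes: on every input state the two circuits agree up to one overall phase factor.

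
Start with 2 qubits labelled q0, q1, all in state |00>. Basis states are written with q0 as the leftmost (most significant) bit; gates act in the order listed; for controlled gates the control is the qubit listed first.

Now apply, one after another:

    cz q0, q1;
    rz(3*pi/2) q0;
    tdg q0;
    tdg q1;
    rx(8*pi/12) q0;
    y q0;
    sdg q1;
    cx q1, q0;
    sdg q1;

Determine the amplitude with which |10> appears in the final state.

|10> carries amplitude -exp(3*I*pi/4)/2 in the final state.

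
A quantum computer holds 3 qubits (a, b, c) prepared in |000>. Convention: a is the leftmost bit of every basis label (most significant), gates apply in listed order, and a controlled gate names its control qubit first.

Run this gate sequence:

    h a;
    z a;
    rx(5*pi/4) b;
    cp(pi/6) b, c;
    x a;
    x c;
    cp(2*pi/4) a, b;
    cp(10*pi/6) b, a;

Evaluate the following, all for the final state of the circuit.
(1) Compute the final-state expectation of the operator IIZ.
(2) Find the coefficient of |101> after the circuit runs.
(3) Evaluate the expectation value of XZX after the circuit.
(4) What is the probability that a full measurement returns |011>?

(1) The expectation value of IIZ is -1.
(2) The final state's coefficient on |101> equals -sqrt(4 - 2*sqrt(2))/4.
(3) In the final state, XZX has expectation 0.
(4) The probability of measuring |011> is sqrt(2)/8 + 1/4.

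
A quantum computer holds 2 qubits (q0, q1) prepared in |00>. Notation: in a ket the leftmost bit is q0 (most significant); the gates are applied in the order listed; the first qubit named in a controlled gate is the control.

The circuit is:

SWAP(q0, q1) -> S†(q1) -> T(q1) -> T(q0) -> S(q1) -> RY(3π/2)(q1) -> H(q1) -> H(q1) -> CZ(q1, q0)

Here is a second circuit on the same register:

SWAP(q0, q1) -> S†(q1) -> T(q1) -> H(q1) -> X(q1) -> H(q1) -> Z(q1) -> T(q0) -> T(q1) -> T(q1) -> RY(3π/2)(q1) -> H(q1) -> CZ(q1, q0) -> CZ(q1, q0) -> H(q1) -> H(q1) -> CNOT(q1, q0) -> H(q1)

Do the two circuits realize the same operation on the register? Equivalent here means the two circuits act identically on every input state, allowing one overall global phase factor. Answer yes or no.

No — the two circuits implement different unitaries, even allowing a global phase.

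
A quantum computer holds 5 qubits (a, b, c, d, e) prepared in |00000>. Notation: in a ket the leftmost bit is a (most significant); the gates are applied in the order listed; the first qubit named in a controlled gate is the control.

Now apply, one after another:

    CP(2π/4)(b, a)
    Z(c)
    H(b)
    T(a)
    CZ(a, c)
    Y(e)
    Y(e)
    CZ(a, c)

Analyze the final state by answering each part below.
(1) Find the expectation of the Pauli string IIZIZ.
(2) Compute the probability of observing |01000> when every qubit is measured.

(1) The observable IIZIZ averages to 1. Key observation: steps 5-8 multiply out to the identity, so the circuit reduces to the remaining gates.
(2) The probability of measuring |01000> is 1/2.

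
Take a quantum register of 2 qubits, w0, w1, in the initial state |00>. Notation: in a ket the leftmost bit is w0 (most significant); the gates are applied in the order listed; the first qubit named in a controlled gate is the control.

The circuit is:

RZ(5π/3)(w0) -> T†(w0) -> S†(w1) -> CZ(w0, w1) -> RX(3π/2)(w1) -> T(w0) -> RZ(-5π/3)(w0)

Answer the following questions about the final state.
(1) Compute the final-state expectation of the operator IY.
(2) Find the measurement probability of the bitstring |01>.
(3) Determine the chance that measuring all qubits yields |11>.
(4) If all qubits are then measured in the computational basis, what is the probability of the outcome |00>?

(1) The observable IY averages to 1.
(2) Outcome |01> occurs with probability 1/2.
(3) The probability of measuring |11> is 0.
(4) Outcome |00> occurs with probability 1/2.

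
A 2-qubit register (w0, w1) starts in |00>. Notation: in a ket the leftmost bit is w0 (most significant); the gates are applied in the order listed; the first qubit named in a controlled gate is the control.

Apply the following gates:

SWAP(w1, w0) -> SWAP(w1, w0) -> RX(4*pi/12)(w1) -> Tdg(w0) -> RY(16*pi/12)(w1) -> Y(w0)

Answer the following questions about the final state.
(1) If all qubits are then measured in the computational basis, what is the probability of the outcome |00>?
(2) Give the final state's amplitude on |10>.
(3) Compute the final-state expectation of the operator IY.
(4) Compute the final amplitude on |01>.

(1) Outcome |00> occurs with probability 0.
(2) |10> carries amplitude sqrt(3)*(-1 - I)/4 in the final state.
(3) The observable IY averages to -sqrt(3)/2.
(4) The amplitude on |01> is 0.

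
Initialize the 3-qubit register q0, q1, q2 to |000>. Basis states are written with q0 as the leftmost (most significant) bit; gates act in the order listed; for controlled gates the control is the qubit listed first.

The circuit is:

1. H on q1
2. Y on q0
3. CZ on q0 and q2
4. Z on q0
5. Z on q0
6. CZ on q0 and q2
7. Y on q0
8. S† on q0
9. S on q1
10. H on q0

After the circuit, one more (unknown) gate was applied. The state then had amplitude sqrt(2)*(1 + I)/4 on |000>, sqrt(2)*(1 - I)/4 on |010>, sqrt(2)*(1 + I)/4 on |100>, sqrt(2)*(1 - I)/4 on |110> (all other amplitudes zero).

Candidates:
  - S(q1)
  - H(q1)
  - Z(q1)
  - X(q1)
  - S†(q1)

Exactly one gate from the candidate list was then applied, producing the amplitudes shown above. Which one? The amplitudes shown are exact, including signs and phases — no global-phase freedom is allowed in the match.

The unique candidate consistent with the amplitudes is H(q1). Key observation: the block from step 2 through step 7 cancels to the identity and can be dropped.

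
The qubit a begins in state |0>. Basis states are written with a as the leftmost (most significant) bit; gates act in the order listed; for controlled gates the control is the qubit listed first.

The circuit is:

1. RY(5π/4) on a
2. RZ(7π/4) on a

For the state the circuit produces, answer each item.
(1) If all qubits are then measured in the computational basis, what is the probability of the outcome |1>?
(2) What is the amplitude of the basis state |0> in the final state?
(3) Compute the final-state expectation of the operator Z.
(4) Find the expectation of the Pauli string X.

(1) A full measurement returns |1> with probability sqrt(2)/4 + 1/2.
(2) The final state's coefficient on |0> equals sqrt(2 - sqrt(2))*exp(I*pi/8)/2.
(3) The observable Z averages to -sqrt(2)/2.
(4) In the final state, X has expectation -1/2.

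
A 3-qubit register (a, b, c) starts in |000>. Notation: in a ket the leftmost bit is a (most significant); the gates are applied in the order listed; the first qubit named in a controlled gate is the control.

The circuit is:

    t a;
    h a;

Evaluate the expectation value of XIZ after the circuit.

The expectation value of XIZ is 1.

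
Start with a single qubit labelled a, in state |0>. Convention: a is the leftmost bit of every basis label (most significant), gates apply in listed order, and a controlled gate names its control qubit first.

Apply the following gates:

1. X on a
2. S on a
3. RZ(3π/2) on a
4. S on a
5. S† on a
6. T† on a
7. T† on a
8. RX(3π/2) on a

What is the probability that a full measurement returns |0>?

The probability of measuring |0> is 1/2.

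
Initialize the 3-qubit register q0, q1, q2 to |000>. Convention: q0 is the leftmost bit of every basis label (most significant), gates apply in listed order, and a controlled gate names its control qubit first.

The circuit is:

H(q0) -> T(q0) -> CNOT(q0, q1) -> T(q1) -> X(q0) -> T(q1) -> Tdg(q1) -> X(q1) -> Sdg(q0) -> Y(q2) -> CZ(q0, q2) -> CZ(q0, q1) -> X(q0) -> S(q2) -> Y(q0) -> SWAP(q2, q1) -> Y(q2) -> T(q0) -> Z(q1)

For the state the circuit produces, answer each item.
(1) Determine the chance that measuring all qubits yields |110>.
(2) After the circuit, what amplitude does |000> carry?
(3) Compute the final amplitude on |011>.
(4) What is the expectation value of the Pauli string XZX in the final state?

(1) A full measurement returns |110> with probability 1/2.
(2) |000> carries amplitude 0 in the final state.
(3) The amplitude on |011> is sqrt(2)*I/2.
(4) The observable XZX averages to sqrt(2)/2.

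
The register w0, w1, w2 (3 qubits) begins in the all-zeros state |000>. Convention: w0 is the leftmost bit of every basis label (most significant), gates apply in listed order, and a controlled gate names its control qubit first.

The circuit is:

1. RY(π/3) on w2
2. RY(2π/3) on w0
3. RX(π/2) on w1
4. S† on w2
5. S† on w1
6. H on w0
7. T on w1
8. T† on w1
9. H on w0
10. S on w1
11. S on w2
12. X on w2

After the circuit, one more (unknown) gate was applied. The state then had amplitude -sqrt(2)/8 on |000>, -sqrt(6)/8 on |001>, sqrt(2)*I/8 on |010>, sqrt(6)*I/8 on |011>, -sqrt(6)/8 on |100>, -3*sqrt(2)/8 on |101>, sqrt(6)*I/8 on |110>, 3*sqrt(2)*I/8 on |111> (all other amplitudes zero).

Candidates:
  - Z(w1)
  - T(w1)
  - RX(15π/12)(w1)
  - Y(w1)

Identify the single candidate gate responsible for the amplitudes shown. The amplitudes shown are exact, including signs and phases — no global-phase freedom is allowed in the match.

The applied gate was Y(w1).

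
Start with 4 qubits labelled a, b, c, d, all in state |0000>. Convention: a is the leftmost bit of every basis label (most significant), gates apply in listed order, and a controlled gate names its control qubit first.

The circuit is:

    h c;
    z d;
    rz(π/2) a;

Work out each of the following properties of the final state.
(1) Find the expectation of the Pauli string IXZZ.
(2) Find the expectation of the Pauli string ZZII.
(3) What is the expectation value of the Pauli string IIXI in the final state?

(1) In the final state, IXZZ has expectation 0.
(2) In the final state, ZZII has expectation 1.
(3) The observable IIXI averages to 1.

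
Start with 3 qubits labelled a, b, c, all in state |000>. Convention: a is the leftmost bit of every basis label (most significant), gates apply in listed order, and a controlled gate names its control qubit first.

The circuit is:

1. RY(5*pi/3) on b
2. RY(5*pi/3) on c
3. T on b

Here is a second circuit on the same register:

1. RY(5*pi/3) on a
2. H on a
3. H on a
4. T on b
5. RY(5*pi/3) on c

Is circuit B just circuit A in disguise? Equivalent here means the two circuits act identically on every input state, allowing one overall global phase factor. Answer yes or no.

No — the two circuits implement different unitaries, even allowing a global phase.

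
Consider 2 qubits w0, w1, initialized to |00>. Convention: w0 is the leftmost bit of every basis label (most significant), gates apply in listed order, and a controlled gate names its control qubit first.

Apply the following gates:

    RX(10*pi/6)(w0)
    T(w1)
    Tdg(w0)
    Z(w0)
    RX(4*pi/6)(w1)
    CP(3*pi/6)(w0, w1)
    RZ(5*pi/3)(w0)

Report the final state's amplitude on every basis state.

The resulting statevector has amplitude sqrt(3)*exp(I*pi/6)/4 on |00>, -3*exp(2*I*pi/3)/4 on |01>, -exp(I*pi/12)/4 on |10>, -sqrt(3)*exp(I*pi/12)/4 on |11>.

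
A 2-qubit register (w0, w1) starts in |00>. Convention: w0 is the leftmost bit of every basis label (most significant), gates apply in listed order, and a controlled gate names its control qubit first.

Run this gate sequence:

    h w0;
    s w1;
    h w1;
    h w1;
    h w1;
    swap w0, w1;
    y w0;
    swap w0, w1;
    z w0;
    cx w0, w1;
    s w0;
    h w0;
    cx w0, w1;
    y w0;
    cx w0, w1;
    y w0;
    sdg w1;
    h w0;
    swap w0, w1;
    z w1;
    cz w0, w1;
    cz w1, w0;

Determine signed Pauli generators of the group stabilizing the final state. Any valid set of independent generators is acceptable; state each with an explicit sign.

The stabilizer group can be generated by +YI, -IY, among other valid generating sets.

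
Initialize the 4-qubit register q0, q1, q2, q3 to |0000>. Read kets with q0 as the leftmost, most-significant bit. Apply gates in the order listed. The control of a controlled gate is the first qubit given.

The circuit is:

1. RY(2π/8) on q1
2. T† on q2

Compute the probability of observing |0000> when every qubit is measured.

Outcome |0000> occurs with probability sqrt(2)/4 + 1/2.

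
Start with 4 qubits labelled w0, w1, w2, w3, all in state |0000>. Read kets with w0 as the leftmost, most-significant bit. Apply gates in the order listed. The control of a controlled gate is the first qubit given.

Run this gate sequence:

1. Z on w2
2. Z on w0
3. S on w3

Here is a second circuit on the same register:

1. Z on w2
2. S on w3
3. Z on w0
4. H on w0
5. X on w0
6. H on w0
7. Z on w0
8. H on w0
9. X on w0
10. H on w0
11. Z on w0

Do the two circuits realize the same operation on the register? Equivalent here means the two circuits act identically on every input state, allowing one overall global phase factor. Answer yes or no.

Yes, they are equivalent — the unitaries differ by at most a global phase.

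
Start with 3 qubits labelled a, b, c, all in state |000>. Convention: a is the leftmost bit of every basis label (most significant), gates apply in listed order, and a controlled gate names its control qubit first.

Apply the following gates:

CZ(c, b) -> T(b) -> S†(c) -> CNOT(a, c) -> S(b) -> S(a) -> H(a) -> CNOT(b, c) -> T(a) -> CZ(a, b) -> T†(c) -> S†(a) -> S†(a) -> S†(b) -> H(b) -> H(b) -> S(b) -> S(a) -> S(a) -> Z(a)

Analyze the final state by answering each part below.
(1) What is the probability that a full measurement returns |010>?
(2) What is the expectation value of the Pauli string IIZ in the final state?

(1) Outcome |010> occurs with probability 0. Key observation: steps 12-19 multiply out to the identity, so the circuit reduces to the remaining gates.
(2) The expectation value of IIZ is 1.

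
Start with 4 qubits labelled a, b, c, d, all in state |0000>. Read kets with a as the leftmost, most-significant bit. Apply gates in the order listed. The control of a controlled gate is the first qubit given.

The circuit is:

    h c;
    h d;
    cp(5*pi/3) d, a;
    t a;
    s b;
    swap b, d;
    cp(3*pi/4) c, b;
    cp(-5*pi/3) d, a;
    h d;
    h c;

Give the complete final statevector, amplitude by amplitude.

After the circuit, the state carries amplitude 1/2 on |0000>, 1/2 on |0001>, 0 on |0010>, 0 on |0011>, 1/4 + exp(3*I*pi/4)/4 on |0100>, 1/4 + exp(3*I*pi/4)/4 on |0101>, 1/4 - exp(3*I*pi/4)/4 on |0110>, 1/4 - exp(3*I*pi/4)/4 on |0111>, 0 on |1000>, 0 on |1001>, 0 on |1010>, 0 on |1011>, 0 on |1100>, 0 on |1101>, 0 on |1110>, 0 on |1111>.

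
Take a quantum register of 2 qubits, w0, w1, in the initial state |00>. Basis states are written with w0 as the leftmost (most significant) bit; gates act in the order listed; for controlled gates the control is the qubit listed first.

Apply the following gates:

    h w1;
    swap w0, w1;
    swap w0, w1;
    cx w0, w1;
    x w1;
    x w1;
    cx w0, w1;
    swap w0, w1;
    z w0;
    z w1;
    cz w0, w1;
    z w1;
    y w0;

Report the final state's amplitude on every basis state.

After the circuit, the state carries amplitude sqrt(2)*I/2 on |00>, 0 on |01>, sqrt(2)*I/2 on |10>, 0 on |11>. Key observation: the block from step 3 through step 8 cancels to the identity and can be dropped.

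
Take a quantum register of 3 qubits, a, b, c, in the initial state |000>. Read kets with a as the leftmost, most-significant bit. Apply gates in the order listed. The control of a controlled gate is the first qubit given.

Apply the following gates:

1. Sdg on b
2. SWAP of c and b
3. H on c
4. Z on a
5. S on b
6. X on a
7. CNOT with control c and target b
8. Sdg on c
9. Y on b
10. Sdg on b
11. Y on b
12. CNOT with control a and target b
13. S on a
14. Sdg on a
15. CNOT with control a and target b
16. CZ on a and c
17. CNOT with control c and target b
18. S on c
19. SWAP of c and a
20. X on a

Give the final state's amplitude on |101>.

The final state's coefficient on |101> equals -sqrt(2)*I/2. Key observation: steps 12-15 multiply out to the identity, so the circuit reduces to the remaining gates.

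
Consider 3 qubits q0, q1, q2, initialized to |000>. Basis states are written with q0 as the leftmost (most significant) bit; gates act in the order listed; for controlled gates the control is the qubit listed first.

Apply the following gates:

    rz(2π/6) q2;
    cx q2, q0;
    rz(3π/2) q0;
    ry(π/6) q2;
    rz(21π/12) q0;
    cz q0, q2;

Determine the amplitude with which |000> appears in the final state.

The final state's coefficient on |000> equals (sqrt(2) + sqrt(6))*exp(5*I*pi/24)/4.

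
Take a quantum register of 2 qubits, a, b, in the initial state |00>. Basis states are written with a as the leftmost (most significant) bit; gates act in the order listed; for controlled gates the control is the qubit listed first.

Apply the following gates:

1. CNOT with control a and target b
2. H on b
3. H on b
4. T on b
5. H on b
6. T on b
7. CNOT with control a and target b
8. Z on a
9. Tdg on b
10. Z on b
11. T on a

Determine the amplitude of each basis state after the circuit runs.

The resulting statevector has amplitude sqrt(2)/2 on |00>, -sqrt(2)/2 on |01>, 0 on |10>, 0 on |11>.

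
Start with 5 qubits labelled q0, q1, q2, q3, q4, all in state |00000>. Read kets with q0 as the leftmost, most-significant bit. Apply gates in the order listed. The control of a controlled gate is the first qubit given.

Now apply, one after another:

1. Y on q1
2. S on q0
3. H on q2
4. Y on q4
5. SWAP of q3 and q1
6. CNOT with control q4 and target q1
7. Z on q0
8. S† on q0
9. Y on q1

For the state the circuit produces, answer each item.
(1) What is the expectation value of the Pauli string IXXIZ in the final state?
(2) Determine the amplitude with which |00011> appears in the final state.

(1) The observable IXXIZ averages to 0.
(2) The amplitude on |00011> is sqrt(2)*I/2.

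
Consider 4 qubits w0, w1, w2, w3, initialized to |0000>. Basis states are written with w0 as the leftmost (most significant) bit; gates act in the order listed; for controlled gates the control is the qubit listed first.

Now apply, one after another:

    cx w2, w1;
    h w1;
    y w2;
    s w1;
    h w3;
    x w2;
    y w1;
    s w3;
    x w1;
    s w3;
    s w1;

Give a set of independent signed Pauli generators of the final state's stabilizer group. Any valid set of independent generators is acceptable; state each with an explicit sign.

The stabilizer group can be generated by +IXII, -IIIX, +ZIII, +IIZI, among other valid generating sets.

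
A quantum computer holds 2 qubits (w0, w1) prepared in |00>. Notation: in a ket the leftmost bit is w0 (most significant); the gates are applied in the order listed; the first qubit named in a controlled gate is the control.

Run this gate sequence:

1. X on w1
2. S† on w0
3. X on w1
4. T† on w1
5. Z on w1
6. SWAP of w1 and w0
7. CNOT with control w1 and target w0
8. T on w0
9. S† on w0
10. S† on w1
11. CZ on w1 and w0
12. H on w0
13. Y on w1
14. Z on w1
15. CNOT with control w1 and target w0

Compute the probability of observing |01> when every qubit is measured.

Outcome |01> occurs with probability 1/2.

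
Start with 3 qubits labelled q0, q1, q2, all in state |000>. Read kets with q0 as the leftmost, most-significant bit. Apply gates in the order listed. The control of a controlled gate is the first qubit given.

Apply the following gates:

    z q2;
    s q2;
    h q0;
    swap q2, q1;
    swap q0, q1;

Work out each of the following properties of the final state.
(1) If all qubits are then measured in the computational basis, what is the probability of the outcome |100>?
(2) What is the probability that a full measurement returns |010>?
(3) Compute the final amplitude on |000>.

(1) Outcome |100> occurs with probability 0.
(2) A full measurement returns |010> with probability 1/2.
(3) |000> carries amplitude sqrt(2)/2 in the final state.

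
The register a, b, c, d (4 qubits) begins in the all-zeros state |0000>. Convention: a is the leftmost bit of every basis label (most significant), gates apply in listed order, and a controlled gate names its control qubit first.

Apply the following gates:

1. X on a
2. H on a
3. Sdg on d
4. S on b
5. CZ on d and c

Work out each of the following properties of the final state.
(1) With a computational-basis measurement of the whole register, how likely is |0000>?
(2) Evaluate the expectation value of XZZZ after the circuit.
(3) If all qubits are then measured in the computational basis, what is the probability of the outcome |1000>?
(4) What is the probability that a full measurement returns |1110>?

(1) Outcome |0000> occurs with probability 1/2.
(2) The expectation value of XZZZ is -1.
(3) The probability of measuring |1000> is 1/2.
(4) A full measurement returns |1110> with probability 0.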